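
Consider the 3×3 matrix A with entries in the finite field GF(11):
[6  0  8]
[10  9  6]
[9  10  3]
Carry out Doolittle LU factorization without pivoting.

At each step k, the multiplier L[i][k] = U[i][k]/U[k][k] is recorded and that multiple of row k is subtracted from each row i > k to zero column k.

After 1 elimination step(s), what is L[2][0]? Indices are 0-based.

[col 0] pivot 6
  R1 -= 9*R0 → (0, 9, 0)  (L[1][0] := 9)
  R2 -= 7*R0 → (0, 10, 2)  (L[2][0] := 7)

L[2][0] = 7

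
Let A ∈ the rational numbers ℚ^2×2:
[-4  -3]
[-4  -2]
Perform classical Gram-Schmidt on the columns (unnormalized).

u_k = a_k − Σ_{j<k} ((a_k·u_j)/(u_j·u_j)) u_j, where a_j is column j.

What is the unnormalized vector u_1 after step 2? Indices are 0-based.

Step 1: u_0 = a_0 = (-4, -4).
Step 2: u_1 = a_1 − (5/8)·u_0 = (-1/2, 1/2).

u_1 = (-1/2, 1/2)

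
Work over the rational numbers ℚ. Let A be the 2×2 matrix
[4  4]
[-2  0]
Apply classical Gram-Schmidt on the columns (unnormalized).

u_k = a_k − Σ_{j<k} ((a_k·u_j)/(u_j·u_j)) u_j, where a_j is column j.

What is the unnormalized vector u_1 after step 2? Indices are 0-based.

Step 1: u_0 = a_0 = (4, -2).
Step 2: u_1 = a_1 − (4/5)·u_0 = (4/5, 8/5).

u_1 = (4/5, 8/5)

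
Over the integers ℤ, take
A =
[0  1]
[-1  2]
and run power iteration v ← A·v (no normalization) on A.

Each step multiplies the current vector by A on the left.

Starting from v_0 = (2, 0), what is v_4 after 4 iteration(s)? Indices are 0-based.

v_4 = (-6, -8)

v_0 = (2, 0).
v_1 = A·v_0 = (0, -2).
v_2 = A·v_1 = (-2, -4).
v_3 = A·v_2 = (-4, -6).
v_4 = A·v_3 = (-6, -8).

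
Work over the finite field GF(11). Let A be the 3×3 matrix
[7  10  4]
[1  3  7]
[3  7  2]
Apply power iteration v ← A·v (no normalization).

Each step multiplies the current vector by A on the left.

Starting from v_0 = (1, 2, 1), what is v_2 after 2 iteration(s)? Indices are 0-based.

v_2 = (4, 8, 9)

v_0 = (1, 2, 1).
v_1 = A·v_0 = (9, 3, 8).
v_2 = A·v_1 = (4, 8, 9).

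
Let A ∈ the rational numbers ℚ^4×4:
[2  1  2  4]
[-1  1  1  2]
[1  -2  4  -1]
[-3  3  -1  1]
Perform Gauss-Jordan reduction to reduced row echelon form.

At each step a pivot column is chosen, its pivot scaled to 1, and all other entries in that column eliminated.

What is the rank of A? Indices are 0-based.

pivot(0,0)=2: scale R0 → (1, 1/2, 1, 2)
  clear (1,0): R1 −= (-1)R0 → (0, 3/2, 2, 4)
  clear (2,0): R2 −= (1)R0 → (0, -5/2, 3, -3)
  clear (3,0): R3 −= (-3)R0 → (0, 9/2, 2, 7)
pivot(1,1)=3/2: scale R1 → (0, 1, 4/3, 8/3)
  clear (0,1): R0 −= (1/2)R1 → (1, 0, 1/3, 2/3)
  clear (2,1): R2 −= (-5/2)R1 → (0, 0, 19/3, 11/3)
  clear (3,1): R3 −= (9/2)R1 → (0, 0, -4, -5)
pivot(2,2)=19/3: scale R2 → (0, 0, 1, 11/19)
  clear (0,2): R0 −= (1/3)R2 → (1, 0, 0, 9/19)
  clear (1,2): R1 −= (4/3)R2 → (0, 1, 0, 36/19)
  clear (3,2): R3 −= (-4)R2 → (0, 0, 0, -51/19)
pivot(3,3)=-51/19: scale R3 → (0, 0, 0, 1)
  clear (0,3): R0 −= (9/19)R3 → (1, 0, 0, 0)
  clear (1,3): R1 −= (36/19)R3 → (0, 1, 0, 0)
  clear (2,3): R2 −= (11/19)R3 → (0, 0, 1, 0)

rank = 4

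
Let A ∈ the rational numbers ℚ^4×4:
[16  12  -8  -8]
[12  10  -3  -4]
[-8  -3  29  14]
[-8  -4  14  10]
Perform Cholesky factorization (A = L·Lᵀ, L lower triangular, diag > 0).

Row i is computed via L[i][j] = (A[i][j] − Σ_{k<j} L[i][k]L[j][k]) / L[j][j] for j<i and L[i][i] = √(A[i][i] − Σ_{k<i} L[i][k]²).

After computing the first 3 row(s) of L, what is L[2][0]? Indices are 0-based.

L[2][0] = -2

Step 1: L[0][0] = √(16) = 4.
  L[1][0] = (12) / L[0][0] = 3.
Step 2: L[1][1] = √(1) = 1.
  L[2][0] = (-8) / L[0][0] = -2.
  L[2][1] = (3) / L[1][1] = 3.
Step 3: L[2][2] = √(16) = 4.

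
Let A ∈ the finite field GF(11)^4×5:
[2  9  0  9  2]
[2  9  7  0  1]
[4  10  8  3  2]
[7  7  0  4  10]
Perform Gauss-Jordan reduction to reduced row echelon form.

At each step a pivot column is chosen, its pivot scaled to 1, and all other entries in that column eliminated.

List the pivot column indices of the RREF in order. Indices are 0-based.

pivot columns: 0, 1, 2, 4

pivot(0,0)=2: scale R0 → (1, 10, 0, 10, 1)
  clear (1,0): R1 −= (2)R0 → (0, 0, 7, 2, 10)
  clear (2,0): R2 −= (4)R0 → (0, 3, 8, 7, 9)
  clear (3,0): R3 −= (7)R0 → (0, 3, 0, 0, 3)
pivot(1,1): swap R1↔R2
pivot(1,1)=3: scale R1 → (0, 1, 10, 6, 3)
  clear (0,1): R0 −= (10)R1 → (1, 0, 10, 5, 4)
  clear (3,1): R3 −= (3)R1 → (0, 0, 3, 4, 5)
pivot(2,2)=7: scale R2 → (0, 0, 1, 5, 3)
  clear (0,2): R0 −= (10)R2 → (1, 0, 0, 10, 7)
  clear (1,2): R1 −= (10)R2 → (0, 1, 0, 0, 6)
  clear (3,2): R3 −= (3)R2 → (0, 0, 0, 0, 7)
col 3: no nonzero at/below row 3; advance.
pivot(3,4)=7: scale R3 → (0, 0, 0, 0, 1)
  clear (0,4): R0 −= (7)R3 → (1, 0, 0, 10, 0)
  clear (1,4): R1 −= (6)R3 → (0, 1, 0, 0, 0)
  clear (2,4): R2 −= (3)R3 → (0, 0, 1, 5, 0)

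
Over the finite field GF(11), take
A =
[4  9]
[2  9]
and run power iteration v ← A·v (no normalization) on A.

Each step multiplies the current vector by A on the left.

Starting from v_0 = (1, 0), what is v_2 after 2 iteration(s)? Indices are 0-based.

v_0 = (1, 0).
v_1 = A·v_0 = (4, 2).
v_2 = A·v_1 = (1, 4).

v_2 = (1, 4)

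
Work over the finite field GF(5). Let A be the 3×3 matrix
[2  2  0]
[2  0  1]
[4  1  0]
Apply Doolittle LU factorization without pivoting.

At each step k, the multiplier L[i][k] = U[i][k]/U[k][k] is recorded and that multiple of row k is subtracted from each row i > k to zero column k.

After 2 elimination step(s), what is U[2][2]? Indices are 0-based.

[col 0] pivot 2
  R1 -= 1*R0 → (0, 3, 1)  (L[1][0] := 1)
  R2 -= 2*R0 → (0, 2, 0)  (L[2][0] := 2)
[col 1] pivot 3
  R2 -= 4*R1 → (0, 0, 1)  (L[2][1] := 4)

U[2][2] = 1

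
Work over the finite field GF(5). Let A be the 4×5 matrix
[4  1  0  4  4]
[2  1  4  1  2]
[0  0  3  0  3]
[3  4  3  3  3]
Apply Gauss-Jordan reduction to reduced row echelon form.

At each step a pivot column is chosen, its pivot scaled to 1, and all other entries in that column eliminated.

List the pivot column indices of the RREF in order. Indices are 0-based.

step 1: normalize row 0 (÷4) = (1, 4, 0, 1, 1)
  row 1: subtract 2×row0 = (0, 3, 4, 4, 0)
  row 3: subtract 3×row0 = (0, 2, 3, 0, 0)
step 2: normalize row 1 (÷3) = (0, 1, 3, 3, 0)
  row 0: subtract 4×row1 = (1, 0, 3, 4, 1)
  row 3: subtract 2×row1 = (0, 0, 2, 4, 0)
step 3: normalize row 2 (÷3) = (0, 0, 1, 0, 1)
  row 0: subtract 3×row2 = (1, 0, 0, 4, 3)
  row 1: subtract 3×row2 = (0, 1, 0, 3, 2)
  row 3: subtract 2×row2 = (0, 0, 0, 4, 3)
step 4: normalize row 3 (÷4) = (0, 0, 0, 1, 2)
  row 0: subtract 4×row3 = (1, 0, 0, 0, 0)
  row 1: subtract 3×row3 = (0, 1, 0, 0, 1)

pivot columns: 0, 1, 2, 3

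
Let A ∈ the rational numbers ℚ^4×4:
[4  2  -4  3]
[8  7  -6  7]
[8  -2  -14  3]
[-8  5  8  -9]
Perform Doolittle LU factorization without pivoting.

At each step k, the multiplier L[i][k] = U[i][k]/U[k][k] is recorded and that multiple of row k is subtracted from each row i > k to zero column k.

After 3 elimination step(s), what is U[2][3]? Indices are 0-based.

[col 0] pivot 4
  R1 -= 2*R0 → (0, 3, 2, 1)  (L[1][0] := 2)
  R2 -= 2*R0 → (0, -6, -6, -3)  (L[2][0] := 2)
  R3 -= -2*R0 → (0, 9, 0, -3)  (L[3][0] := -2)
[col 1] pivot 3
  R2 -= -2*R1 → (0, 0, -2, -1)  (L[2][1] := -2)
  R3 -= 3*R1 → (0, 0, -6, -6)  (L[3][1] := 3)
[col 2] pivot -2
  R3 -= 3*R2 → (0, 0, 0, -3)  (L[3][2] := 3)

U[2][3] = -1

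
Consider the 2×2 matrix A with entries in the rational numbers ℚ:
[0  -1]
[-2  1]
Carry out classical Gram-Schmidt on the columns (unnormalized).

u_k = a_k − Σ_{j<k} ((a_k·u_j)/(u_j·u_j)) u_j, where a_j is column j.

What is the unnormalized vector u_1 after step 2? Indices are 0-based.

u_1 = (-1, 0)

Step 1: u_0 = a_0 = (0, -2).
Step 2: u_1 = a_1 − (-1/2)·u_0 = (-1, 0).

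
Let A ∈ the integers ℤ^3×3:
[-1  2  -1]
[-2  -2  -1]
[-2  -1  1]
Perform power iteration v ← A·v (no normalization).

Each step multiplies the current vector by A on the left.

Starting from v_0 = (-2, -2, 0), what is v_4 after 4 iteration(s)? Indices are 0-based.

v_0 = (-2, -2, 0).
v_1 = A·v_0 = (-2, 8, 6).
v_2 = A·v_1 = (12, -18, 2).
v_3 = A·v_2 = (-50, 10, -4).
v_4 = A·v_3 = (74, 84, 86).

v_4 = (74, 84, 86)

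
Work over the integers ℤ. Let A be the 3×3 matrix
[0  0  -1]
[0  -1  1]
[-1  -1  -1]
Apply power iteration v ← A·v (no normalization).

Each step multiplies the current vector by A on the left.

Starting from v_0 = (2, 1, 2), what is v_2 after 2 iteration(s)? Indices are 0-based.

v_2 = (5, -6, 6)

v_0 = (2, 1, 2).
v_1 = A·v_0 = (-2, 1, -5).
v_2 = A·v_1 = (5, -6, 6).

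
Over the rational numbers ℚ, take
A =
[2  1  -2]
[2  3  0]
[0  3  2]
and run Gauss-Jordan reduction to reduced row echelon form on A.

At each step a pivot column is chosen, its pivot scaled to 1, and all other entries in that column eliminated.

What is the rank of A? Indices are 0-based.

pivot(0,0)=2: scale R0 → (1, 1/2, -1)
  clear (1,0): R1 −= (2)R0 → (0, 2, 2)
pivot(1,1)=2: scale R1 → (0, 1, 1)
  clear (0,1): R0 −= (1/2)R1 → (1, 0, -3/2)
  clear (2,1): R2 −= (3)R1 → (0, 0, -1)
pivot(2,2)=-1: scale R2 → (0, 0, 1)
  clear (0,2): R0 −= (-3/2)R2 → (1, 0, 0)
  clear (1,2): R1 −= (1)R2 → (0, 1, 0)

rank = 3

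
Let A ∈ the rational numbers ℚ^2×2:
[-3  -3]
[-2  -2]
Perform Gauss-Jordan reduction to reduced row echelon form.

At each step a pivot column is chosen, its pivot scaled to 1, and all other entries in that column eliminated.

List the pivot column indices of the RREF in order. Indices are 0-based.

step 1: normalize row 0 (÷-3) = (1, 1)
  row 1: subtract -2×row0 = (0, 0)
skip col 1 (zero from row 1)

pivot columns: 0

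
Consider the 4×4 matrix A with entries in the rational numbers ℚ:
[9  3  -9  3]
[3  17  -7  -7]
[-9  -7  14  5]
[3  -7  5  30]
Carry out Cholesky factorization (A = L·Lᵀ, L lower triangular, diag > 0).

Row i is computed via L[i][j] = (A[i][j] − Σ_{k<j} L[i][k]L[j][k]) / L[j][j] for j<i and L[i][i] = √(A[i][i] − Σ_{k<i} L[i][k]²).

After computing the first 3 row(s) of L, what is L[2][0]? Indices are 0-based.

L[2][0] = -3

Step 1: L[0][0] = √(9) = 3.
  L[1][0] = (3) / L[0][0] = 1.
Step 2: L[1][1] = √(16) = 4.
  L[2][0] = (-9) / L[0][0] = -3.
  L[2][1] = (-4) / L[1][1] = -1.
Step 3: L[2][2] = √(4) = 2.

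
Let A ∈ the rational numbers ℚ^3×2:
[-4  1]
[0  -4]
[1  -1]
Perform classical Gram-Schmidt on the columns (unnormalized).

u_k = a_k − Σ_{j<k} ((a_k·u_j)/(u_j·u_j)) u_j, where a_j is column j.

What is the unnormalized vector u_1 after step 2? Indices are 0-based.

u_1 = (-3/17, -4, -12/17)

Step 1: u_0 = a_0 = (-4, 0, 1).
Step 2: u_1 = a_1 − (-5/17)·u_0 = (-3/17, -4, -12/17).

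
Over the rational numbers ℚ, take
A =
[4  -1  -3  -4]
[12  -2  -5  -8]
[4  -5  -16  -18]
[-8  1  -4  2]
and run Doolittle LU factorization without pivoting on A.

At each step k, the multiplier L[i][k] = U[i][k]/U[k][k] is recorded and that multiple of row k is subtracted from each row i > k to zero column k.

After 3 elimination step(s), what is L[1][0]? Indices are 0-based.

L[1][0] = 3

[col 0] pivot 4
  R1 -= 3*R0 → (0, 1, 4, 4)  (L[1][0] := 3)
  R2 -= 1*R0 → (0, -4, -13, -14)  (L[2][0] := 1)
  R3 -= -2*R0 → (0, -1, -10, -6)  (L[3][0] := -2)
[col 1] pivot 1
  R2 -= -4*R1 → (0, 0, 3, 2)  (L[2][1] := -4)
  R3 -= -1*R1 → (0, 0, -6, -2)  (L[3][1] := -1)
[col 2] pivot 3
  R3 -= -2*R2 → (0, 0, 0, 2)  (L[3][2] := -2)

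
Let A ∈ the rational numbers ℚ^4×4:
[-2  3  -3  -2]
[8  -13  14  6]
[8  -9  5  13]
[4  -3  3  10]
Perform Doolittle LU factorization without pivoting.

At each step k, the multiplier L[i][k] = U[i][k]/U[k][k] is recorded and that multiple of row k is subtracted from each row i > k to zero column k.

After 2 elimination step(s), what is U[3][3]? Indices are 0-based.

U[3][3] = 0

Step 1: pivot at (0,0) is -2.
  row1 ← row1 − (-4)·row0  ⇒  L[1][0]=-4, U row1=(0, -1, 2, -2)
  row2 ← row2 − (-4)·row0  ⇒  L[2][0]=-4, U row2=(0, 3, -7, 5)
  row3 ← row3 − (-2)·row0  ⇒  L[3][0]=-2, U row3=(0, 3, -3, 6)
Step 2: pivot at (1,1) is -1.
  row2 ← row2 − (-3)·row1  ⇒  L[2][1]=-3, U row2=(0, 0, -1, -1)
  row3 ← row3 − (-3)·row1  ⇒  L[3][1]=-3, U row3=(0, 0, 3, 0)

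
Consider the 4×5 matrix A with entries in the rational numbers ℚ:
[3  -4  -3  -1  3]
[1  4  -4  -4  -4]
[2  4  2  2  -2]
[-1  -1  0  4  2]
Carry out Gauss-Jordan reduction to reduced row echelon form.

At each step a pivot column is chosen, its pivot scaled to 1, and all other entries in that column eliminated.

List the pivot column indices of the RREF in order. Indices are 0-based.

pivot columns: 0, 1, 2, 3

pivot(0,0)=3: scale R0 → (1, -4/3, -1, -1/3, 1)
  clear (1,0): R1 −= (1)R0 → (0, 16/3, -3, -11/3, -5)
  clear (2,0): R2 −= (2)R0 → (0, 20/3, 4, 8/3, -4)
  clear (3,0): R3 −= (-1)R0 → (0, -7/3, -1, 11/3, 3)
pivot(1,1)=16/3: scale R1 → (0, 1, -9/16, -11/16, -15/16)
  clear (0,1): R0 −= (-4/3)R1 → (1, 0, -7/4, -5/4, -1/4)
  clear (2,1): R2 −= (20/3)R1 → (0, 0, 31/4, 29/4, 9/4)
  clear (3,1): R3 −= (-7/3)R1 → (0, 0, -37/16, 33/16, 13/16)
pivot(2,2)=31/4: scale R2 → (0, 0, 1, 29/31, 9/31)
  clear (0,2): R0 −= (-7/4)R2 → (1, 0, 0, 12/31, 8/31)
  clear (1,2): R1 −= (-9/16)R2 → (0, 1, 0, -5/31, -24/31)
  clear (3,2): R3 −= (-37/16)R2 → (0, 0, 0, 131/31, 46/31)
pivot(3,3)=131/31: scale R3 → (0, 0, 0, 1, 46/131)
  clear (0,3): R0 −= (12/31)R3 → (1, 0, 0, 0, 16/131)
  clear (1,3): R1 −= (-5/31)R3 → (0, 1, 0, 0, -94/131)
  clear (2,3): R2 −= (29/31)R3 → (0, 0, 1, 0, -5/131)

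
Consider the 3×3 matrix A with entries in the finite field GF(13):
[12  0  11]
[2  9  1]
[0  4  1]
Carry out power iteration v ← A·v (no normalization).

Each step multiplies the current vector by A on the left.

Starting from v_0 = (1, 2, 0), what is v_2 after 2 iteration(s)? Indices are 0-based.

v_0 = (1, 2, 0).
v_1 = A·v_0 = (12, 7, 8).
v_2 = A·v_1 = (11, 4, 10).

v_2 = (11, 4, 10)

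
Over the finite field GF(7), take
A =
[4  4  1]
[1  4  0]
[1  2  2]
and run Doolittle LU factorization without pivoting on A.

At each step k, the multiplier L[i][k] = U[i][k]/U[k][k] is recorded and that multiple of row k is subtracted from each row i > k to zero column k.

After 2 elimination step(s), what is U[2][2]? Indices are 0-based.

k=0: U[0][0]=4
  eliminate (1,0): mult=2, new row 1: (0, 3, 5); set L[1][0]=2
  eliminate (2,0): mult=2, new row 2: (0, 1, 0); set L[2][0]=2
k=1: U[1][1]=3
  eliminate (2,1): mult=5, new row 2: (0, 0, 3); set L[2][1]=5

U[2][2] = 3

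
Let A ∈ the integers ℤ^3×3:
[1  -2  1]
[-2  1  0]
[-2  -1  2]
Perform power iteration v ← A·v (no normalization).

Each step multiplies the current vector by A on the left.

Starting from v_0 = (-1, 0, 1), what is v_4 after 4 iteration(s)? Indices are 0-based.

v_4 = (8, -2, 14)

v_0 = (-1, 0, 1).
v_1 = A·v_0 = (0, 2, 4).
v_2 = A·v_1 = (0, 2, 6).
v_3 = A·v_2 = (2, 2, 10).
v_4 = A·v_3 = (8, -2, 14).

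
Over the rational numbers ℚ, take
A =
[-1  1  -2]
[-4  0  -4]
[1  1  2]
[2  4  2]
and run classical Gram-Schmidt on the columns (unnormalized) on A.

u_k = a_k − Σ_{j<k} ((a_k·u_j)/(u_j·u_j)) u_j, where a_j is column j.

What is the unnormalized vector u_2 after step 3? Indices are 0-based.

u_2 = (-70/83, 36/83, 78/83, -2/83)

Step 1: u_0 = a_0 = (-1, -4, 1, 2).
Step 2: u_1 = a_1 − (4/11)·u_0 = (15/11, 16/11, 7/11, 36/11).
Step 3: u_2 = a_2 − (12/11)·u_0 − (-4/83)·u_1 = (-70/83, 36/83, 78/83, -2/83).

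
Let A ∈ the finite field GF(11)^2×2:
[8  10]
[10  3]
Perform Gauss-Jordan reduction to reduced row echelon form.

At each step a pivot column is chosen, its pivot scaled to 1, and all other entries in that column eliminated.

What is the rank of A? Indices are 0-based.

[1] R0 /= 8  ⇒  (1, 4)
     R1 -= 10·R0  ⇒  (0, 7)
[2] R1 /= 7  ⇒  (0, 1)
     R0 -= 4·R1  ⇒  (1, 0)

rank = 2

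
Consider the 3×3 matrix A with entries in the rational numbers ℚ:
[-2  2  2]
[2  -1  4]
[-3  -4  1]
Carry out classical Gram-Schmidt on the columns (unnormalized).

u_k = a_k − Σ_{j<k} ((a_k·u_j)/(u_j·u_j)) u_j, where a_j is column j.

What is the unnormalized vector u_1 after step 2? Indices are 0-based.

Step 1: u_0 = a_0 = (-2, 2, -3).
Step 2: u_1 = a_1 − (6/17)·u_0 = (46/17, -29/17, -50/17).

u_1 = (46/17, -29/17, -50/17)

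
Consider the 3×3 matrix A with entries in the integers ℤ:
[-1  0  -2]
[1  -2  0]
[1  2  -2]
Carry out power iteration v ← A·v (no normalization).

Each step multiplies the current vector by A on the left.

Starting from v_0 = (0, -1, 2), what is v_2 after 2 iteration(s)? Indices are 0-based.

v_2 = (16, -8, 12)

v_0 = (0, -1, 2).
v_1 = A·v_0 = (-4, 2, -6).
v_2 = A·v_1 = (16, -8, 12).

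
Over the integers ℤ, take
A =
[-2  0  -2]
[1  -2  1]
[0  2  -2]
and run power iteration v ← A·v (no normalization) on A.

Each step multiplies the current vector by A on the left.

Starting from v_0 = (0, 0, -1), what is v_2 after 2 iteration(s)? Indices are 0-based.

v_2 = (-8, 6, -6)

v_0 = (0, 0, -1).
v_1 = A·v_0 = (2, -1, 2).
v_2 = A·v_1 = (-8, 6, -6).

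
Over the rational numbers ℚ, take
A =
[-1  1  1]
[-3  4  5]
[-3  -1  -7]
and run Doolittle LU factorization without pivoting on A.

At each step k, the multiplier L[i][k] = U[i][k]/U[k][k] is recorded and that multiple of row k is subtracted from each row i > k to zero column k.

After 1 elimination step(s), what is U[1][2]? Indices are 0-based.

U[1][2] = 2

k=0: U[0][0]=-1
  eliminate (1,0): mult=3, new row 1: (0, 1, 2); set L[1][0]=3
  eliminate (2,0): mult=3, new row 2: (0, -4, -10); set L[2][0]=3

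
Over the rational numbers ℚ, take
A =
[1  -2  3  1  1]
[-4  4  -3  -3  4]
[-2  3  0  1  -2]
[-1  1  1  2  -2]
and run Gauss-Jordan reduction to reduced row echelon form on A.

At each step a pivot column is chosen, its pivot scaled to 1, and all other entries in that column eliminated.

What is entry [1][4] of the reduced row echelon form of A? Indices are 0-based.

M[1][4] = -27/22

step 1: normalize row 0 (÷1) = (1, -2, 3, 1, 1)
  row 1: subtract -4×row0 = (0, -4, 9, 1, 8)
  row 2: subtract -2×row0 = (0, -1, 6, 3, 0)
  row 3: subtract -1×row0 = (0, -1, 4, 3, -1)
step 2: normalize row 1 (÷-4) = (0, 1, -9/4, -1/4, -2)
  row 0: subtract -2×row1 = (1, 0, -3/2, 1/2, -3)
  row 2: subtract -1×row1 = (0, 0, 15/4, 11/4, -2)
  row 3: subtract -1×row1 = (0, 0, 7/4, 11/4, -3)
step 3: normalize row 2 (÷15/4) = (0, 0, 1, 11/15, -8/15)
  row 0: subtract -3/2×row2 = (1, 0, 0, 8/5, -19/5)
  row 1: subtract -9/4×row2 = (0, 1, 0, 7/5, -16/5)
  row 3: subtract 7/4×row2 = (0, 0, 0, 22/15, -31/15)
step 4: normalize row 3 (÷22/15) = (0, 0, 0, 1, -31/22)
  row 0: subtract 8/5×row3 = (1, 0, 0, 0, -17/11)
  row 1: subtract 7/5×row3 = (0, 1, 0, 0, -27/22)
  row 2: subtract 11/15×row3 = (0, 0, 1, 0, 1/2)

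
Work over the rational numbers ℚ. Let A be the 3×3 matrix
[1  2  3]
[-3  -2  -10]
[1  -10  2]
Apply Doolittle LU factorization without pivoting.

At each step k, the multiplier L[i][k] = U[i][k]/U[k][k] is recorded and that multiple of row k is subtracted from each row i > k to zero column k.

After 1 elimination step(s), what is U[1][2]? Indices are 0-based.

U[1][2] = -1

Step 1: pivot at (0,0) is 1.
  row1 ← row1 − (-3)·row0  ⇒  L[1][0]=-3, U row1=(0, 4, -1)
  row2 ← row2 − (1)·row0  ⇒  L[2][0]=1, U row2=(0, -12, -1)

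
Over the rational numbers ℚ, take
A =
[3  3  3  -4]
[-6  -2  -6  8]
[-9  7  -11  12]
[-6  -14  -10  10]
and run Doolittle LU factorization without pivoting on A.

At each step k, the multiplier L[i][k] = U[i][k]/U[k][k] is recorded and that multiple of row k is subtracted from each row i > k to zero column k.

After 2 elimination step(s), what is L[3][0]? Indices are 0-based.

[col 0] pivot 3
  R1 -= -2*R0 → (0, 4, 0, 0)  (L[1][0] := -2)
  R2 -= -3*R0 → (0, 16, -2, 0)  (L[2][0] := -3)
  R3 -= -2*R0 → (0, -8, -4, 2)  (L[3][0] := -2)
[col 1] pivot 4
  R2 -= 4*R1 → (0, 0, -2, 0)  (L[2][1] := 4)
  R3 -= -2*R1 → (0, 0, -4, 2)  (L[3][1] := -2)

L[3][0] = -2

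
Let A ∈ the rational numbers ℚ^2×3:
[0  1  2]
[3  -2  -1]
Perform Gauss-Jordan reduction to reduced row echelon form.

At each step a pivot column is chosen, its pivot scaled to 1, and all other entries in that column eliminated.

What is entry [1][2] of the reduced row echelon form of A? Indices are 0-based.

M[1][2] = 2

pivot(0,0): swap R0↔R1
pivot(0,0)=3: scale R0 → (1, -2/3, -1/3)
pivot(1,1)=1: scale R1 → (0, 1, 2)
  clear (0,1): R0 −= (-2/3)R1 → (1, 0, 1)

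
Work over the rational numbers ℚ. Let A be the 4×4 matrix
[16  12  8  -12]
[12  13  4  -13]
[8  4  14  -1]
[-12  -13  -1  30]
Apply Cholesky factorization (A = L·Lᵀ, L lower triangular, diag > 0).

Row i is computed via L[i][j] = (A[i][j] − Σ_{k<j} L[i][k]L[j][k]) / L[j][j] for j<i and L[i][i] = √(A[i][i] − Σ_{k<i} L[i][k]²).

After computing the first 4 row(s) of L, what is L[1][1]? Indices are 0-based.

Step 1: L[0][0] = √(16) = 4.
  L[1][0] = (12) / L[0][0] = 3.
Step 2: L[1][1] = √(4) = 2.
  L[2][0] = (8) / L[0][0] = 2.
  L[2][1] = (-2) / L[1][1] = -1.
Step 3: L[2][2] = √(9) = 3.
  L[3][0] = (-12) / L[0][0] = -3.
  L[3][1] = (-4) / L[1][1] = -2.
  L[3][2] = (3) / L[2][2] = 1.
Step 4: L[3][3] = √(16) = 4.

L[1][1] = 2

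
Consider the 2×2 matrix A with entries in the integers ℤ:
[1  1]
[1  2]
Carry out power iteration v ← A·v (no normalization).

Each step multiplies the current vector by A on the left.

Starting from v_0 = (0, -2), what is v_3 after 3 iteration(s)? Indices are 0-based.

v_3 = (-16, -26)

v_0 = (0, -2).
v_1 = A·v_0 = (-2, -4).
v_2 = A·v_1 = (-6, -10).
v_3 = A·v_2 = (-16, -26).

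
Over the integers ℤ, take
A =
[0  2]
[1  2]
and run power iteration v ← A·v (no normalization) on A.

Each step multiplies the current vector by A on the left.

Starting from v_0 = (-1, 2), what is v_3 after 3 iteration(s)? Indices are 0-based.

v_0 = (-1, 2).
v_1 = A·v_0 = (4, 3).
v_2 = A·v_1 = (6, 10).
v_3 = A·v_2 = (20, 26).

v_3 = (20, 26)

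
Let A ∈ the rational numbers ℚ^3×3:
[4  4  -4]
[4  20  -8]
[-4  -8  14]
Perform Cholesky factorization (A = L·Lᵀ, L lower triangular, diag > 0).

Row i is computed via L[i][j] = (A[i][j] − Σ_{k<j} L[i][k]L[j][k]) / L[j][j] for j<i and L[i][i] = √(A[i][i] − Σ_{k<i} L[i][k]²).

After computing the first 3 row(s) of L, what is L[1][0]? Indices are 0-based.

L[1][0] = 2

Step 1: L[0][0] = √(4) = 2.
  L[1][0] = (4) / L[0][0] = 2.
Step 2: L[1][1] = √(16) = 4.
  L[2][0] = (-4) / L[0][0] = -2.
  L[2][1] = (-4) / L[1][1] = -1.
Step 3: L[2][2] = √(9) = 3.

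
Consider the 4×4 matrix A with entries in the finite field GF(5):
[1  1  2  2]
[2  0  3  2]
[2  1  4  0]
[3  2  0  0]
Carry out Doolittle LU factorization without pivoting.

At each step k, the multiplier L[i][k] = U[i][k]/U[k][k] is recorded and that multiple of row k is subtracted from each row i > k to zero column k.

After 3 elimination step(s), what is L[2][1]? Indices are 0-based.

k=0: U[0][0]=1
  eliminate (1,0): mult=2, new row 1: (0, 3, 4, 3); set L[1][0]=2
  eliminate (2,0): mult=2, new row 2: (0, 4, 0, 1); set L[2][0]=2
  eliminate (3,0): mult=3, new row 3: (0, 4, 4, 4); set L[3][0]=3
k=1: U[1][1]=3
  eliminate (2,1): mult=3, new row 2: (0, 0, 3, 2); set L[2][1]=3
  eliminate (3,1): mult=3, new row 3: (0, 0, 2, 0); set L[3][1]=3
k=2: U[2][2]=3
  eliminate (3,2): mult=4, new row 3: (0, 0, 0, 2); set L[3][2]=4

L[2][1] = 3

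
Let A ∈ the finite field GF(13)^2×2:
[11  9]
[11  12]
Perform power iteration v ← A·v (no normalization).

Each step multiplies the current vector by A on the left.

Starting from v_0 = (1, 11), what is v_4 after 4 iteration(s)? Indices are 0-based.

v_0 = (1, 11).
v_1 = A·v_0 = (6, 0).
v_2 = A·v_1 = (1, 1).
v_3 = A·v_2 = (7, 10).
v_4 = A·v_3 = (11, 2).

v_4 = (11, 2)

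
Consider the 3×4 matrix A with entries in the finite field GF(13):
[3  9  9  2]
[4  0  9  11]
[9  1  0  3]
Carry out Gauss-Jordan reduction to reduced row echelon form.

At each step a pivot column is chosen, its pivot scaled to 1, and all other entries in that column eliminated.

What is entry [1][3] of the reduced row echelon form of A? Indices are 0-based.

step 1: normalize row 0 (÷3) = (1, 3, 3, 5)
  row 1: subtract 4×row0 = (0, 1, 10, 4)
  row 2: subtract 9×row0 = (0, 0, 12, 10)
step 2: normalize row 1 (÷1) = (0, 1, 10, 4)
  row 0: subtract 3×row1 = (1, 0, 12, 6)
step 3: normalize row 2 (÷12) = (0, 0, 1, 3)
  row 0: subtract 12×row2 = (1, 0, 0, 9)
  row 1: subtract 10×row2 = (0, 1, 0, 0)

M[1][3] = 0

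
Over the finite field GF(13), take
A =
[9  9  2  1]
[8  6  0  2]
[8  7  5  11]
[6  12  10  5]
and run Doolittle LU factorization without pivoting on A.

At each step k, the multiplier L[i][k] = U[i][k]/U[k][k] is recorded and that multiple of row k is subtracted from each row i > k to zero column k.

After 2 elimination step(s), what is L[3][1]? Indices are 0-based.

L[3][1] = 10

Step 1: pivot at (0,0) is 9.
  row1 ← row1 − (11)·row0  ⇒  L[1][0]=11, U row1=(0, 11, 4, 4)
  row2 ← row2 − (11)·row0  ⇒  L[2][0]=11, U row2=(0, 12, 9, 0)
  row3 ← row3 − (5)·row0  ⇒  L[3][0]=5, U row3=(0, 6, 0, 0)
Step 2: pivot at (1,1) is 11.
  row2 ← row2 − (7)·row1  ⇒  L[2][1]=7, U row2=(0, 0, 7, 11)
  row3 ← row3 − (10)·row1  ⇒  L[3][1]=10, U row3=(0, 0, 12, 12)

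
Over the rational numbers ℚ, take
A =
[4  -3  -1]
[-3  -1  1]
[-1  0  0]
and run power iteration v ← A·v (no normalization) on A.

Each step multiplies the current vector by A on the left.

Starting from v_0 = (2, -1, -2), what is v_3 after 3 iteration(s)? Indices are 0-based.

v_0 = (2, -1, -2).
v_1 = A·v_0 = (13, -7, -2).
v_2 = A·v_1 = (75, -34, -13).
v_3 = A·v_2 = (415, -204, -75).

v_3 = (415, -204, -75)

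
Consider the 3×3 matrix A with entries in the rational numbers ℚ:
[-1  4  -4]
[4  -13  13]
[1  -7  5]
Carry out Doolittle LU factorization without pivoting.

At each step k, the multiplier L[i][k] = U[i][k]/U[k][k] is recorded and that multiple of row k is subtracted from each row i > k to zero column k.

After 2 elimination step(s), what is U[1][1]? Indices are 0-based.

U[1][1] = 3

k=0: U[0][0]=-1
  eliminate (1,0): mult=-4, new row 1: (0, 3, -3); set L[1][0]=-4
  eliminate (2,0): mult=-1, new row 2: (0, -3, 1); set L[2][0]=-1
k=1: U[1][1]=3
  eliminate (2,1): mult=-1, new row 2: (0, 0, -2); set L[2][1]=-1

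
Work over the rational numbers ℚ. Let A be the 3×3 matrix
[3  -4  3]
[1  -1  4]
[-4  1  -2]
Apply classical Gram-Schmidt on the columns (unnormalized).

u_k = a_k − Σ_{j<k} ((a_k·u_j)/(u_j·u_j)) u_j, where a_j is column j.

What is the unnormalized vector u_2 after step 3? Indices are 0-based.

u_2 = (-123/179, 533/179, 41/179)

Step 1: u_0 = a_0 = (3, 1, -4).
Step 2: u_1 = a_1 − (-17/26)·u_0 = (-53/26, -9/26, -21/13).
Step 3: u_2 = a_2 − (21/26)·u_0 − (-111/179)·u_1 = (-123/179, 533/179, 41/179).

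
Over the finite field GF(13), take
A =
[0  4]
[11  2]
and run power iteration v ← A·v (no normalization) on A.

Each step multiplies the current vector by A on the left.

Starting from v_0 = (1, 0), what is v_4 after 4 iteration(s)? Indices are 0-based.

v_4 = (6, 9)

v_0 = (1, 0).
v_1 = A·v_0 = (0, 11).
v_2 = A·v_1 = (5, 9).
v_3 = A·v_2 = (10, 8).
v_4 = A·v_3 = (6, 9).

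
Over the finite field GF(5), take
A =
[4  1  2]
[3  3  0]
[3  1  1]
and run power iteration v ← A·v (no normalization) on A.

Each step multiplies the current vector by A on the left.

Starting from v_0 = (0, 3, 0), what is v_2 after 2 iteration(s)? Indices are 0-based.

v_0 = (0, 3, 0).
v_1 = A·v_0 = (3, 4, 3).
v_2 = A·v_1 = (2, 1, 1).

v_2 = (2, 1, 1)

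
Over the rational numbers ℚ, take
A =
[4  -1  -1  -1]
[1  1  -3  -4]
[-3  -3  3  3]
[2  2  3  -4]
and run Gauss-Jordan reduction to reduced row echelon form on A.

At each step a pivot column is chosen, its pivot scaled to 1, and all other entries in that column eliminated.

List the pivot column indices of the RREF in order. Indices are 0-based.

pivot columns: 0, 1, 2, 3

[1] R0 /= 4  ⇒  (1, -1/4, -1/4, -1/4)
     R1 -= 1·R0  ⇒  (0, 5/4, -11/4, -15/4)
     R2 -= -3·R0  ⇒  (0, -15/4, 9/4, 9/4)
     R3 -= 2·R0  ⇒  (0, 5/2, 7/2, -7/2)
[2] R1 /= 5/4  ⇒  (0, 1, -11/5, -3)
     R0 -= -1/4·R1  ⇒  (1, 0, -4/5, -1)
     R2 -= -15/4·R1  ⇒  (0, 0, -6, -9)
     R3 -= 5/2·R1  ⇒  (0, 0, 9, 4)
[3] R2 /= -6  ⇒  (0, 0, 1, 3/2)
     R0 -= -4/5·R2  ⇒  (1, 0, 0, 1/5)
     R1 -= -11/5·R2  ⇒  (0, 1, 0, 3/10)
     R3 -= 9·R2  ⇒  (0, 0, 0, -19/2)
[4] R3 /= -19/2  ⇒  (0, 0, 0, 1)
     R0 -= 1/5·R3  ⇒  (1, 0, 0, 0)
     R1 -= 3/10·R3  ⇒  (0, 1, 0, 0)
     R2 -= 3/2·R3  ⇒  (0, 0, 1, 0)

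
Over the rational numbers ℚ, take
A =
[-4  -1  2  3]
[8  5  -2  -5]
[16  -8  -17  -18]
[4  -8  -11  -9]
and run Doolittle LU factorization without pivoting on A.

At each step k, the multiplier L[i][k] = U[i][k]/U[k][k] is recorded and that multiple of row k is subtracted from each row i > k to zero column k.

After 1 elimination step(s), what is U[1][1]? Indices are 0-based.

[col 0] pivot -4
  R1 -= -2*R0 → (0, 3, 2, 1)  (L[1][0] := -2)
  R2 -= -4*R0 → (0, -12, -9, -6)  (L[2][0] := -4)
  R3 -= -1*R0 → (0, -9, -9, -6)  (L[3][0] := -1)

U[1][1] = 3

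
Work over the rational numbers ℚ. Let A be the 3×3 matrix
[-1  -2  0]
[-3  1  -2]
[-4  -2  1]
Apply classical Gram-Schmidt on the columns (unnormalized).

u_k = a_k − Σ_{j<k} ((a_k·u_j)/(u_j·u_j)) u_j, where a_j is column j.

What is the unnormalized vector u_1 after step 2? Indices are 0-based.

Step 1: u_0 = a_0 = (-1, -3, -4).
Step 2: u_1 = a_1 − (7/26)·u_0 = (-45/26, 47/26, -12/13).

u_1 = (-45/26, 47/26, -12/13)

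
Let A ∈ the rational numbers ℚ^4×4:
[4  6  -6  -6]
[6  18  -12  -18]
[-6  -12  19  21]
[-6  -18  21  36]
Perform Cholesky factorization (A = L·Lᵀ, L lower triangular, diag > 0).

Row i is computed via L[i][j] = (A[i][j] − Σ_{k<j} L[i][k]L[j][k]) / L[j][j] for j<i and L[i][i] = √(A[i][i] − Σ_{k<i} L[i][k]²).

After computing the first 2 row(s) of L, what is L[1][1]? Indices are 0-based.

Step 1: L[0][0] = √(4) = 2.
  L[1][0] = (6) / L[0][0] = 3.
Step 2: L[1][1] = √(9) = 3.

L[1][1] = 3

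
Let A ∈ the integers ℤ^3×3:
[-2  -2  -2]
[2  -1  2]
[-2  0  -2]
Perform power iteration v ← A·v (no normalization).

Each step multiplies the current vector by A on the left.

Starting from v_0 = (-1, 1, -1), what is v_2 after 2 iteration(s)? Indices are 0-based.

v_0 = (-1, 1, -1).
v_1 = A·v_0 = (2, -5, 4).
v_2 = A·v_1 = (-2, 17, -12).

v_2 = (-2, 17, -12)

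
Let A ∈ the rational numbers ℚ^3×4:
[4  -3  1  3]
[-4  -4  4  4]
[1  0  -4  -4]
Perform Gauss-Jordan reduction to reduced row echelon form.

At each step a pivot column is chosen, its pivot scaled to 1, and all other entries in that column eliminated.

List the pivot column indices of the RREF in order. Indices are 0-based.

[1] R0 /= 4  ⇒  (1, -3/4, 1/4, 3/4)
     R1 -= -4·R0  ⇒  (0, -7, 5, 7)
     R2 -= 1·R0  ⇒  (0, 3/4, -17/4, -19/4)
[2] R1 /= -7  ⇒  (0, 1, -5/7, -1)
     R0 -= -3/4·R1  ⇒  (1, 0, -2/7, 0)
     R2 -= 3/4·R1  ⇒  (0, 0, -26/7, -4)
[3] R2 /= -26/7  ⇒  (0, 0, 1, 14/13)
     R0 -= -2/7·R2  ⇒  (1, 0, 0, 4/13)
     R1 -= -5/7·R2  ⇒  (0, 1, 0, -3/13)

pivot columns: 0, 1, 2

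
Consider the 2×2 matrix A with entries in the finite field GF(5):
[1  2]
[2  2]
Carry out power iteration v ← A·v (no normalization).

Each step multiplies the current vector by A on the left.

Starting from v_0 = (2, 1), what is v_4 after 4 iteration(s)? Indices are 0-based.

v_0 = (2, 1).
v_1 = A·v_0 = (4, 1).
v_2 = A·v_1 = (1, 0).
v_3 = A·v_2 = (1, 2).
v_4 = A·v_3 = (0, 1).

v_4 = (0, 1)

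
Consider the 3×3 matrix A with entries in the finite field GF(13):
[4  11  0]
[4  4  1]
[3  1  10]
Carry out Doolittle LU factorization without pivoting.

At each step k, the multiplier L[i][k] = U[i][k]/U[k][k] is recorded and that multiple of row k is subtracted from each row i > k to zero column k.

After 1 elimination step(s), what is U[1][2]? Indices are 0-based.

U[1][2] = 1

Step 1: pivot at (0,0) is 4.
  row1 ← row1 − (1)·row0  ⇒  L[1][0]=1, U row1=(0, 6, 1)
  row2 ← row2 − (4)·row0  ⇒  L[2][0]=4, U row2=(0, 9, 10)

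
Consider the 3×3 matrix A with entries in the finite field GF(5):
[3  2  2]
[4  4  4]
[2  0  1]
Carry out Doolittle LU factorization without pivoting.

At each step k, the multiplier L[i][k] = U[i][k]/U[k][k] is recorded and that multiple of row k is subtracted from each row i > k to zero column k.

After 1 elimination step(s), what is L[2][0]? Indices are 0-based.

L[2][0] = 4

Step 1: pivot at (0,0) is 3.
  row1 ← row1 − (3)·row0  ⇒  L[1][0]=3, U row1=(0, 3, 3)
  row2 ← row2 − (4)·row0  ⇒  L[2][0]=4, U row2=(0, 2, 3)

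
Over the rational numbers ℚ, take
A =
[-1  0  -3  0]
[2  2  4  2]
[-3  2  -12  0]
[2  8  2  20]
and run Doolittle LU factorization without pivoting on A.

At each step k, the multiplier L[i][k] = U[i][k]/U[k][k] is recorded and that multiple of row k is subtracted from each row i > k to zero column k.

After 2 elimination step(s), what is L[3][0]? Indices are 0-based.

L[3][0] = -2

[col 0] pivot -1
  R1 -= -2*R0 → (0, 2, -2, 2)  (L[1][0] := -2)
  R2 -= 3*R0 → (0, 2, -3, 0)  (L[2][0] := 3)
  R3 -= -2*R0 → (0, 8, -4, 20)  (L[3][0] := -2)
[col 1] pivot 2
  R2 -= 1*R1 → (0, 0, -1, -2)  (L[2][1] := 1)
  R3 -= 4*R1 → (0, 0, 4, 12)  (L[3][1] := 4)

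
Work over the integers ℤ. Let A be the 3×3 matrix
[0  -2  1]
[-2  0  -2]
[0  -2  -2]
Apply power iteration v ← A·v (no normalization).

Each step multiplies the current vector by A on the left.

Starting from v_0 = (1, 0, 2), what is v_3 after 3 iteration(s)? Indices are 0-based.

v_0 = (1, 0, 2).
v_1 = A·v_0 = (2, -6, -4).
v_2 = A·v_1 = (8, 4, 20).
v_3 = A·v_2 = (12, -56, -48).

v_3 = (12, -56, -48)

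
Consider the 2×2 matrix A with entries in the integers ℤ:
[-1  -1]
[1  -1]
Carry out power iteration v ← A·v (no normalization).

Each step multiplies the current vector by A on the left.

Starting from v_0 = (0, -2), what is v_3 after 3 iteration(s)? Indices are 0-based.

v_3 = (4, -4)

v_0 = (0, -2).
v_1 = A·v_0 = (2, 2).
v_2 = A·v_1 = (-4, 0).
v_3 = A·v_2 = (4, -4).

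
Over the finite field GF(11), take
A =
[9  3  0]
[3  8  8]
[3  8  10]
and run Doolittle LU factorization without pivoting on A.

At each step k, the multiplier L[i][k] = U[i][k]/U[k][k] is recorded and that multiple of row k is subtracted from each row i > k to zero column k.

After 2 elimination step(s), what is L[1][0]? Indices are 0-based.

L[1][0] = 4

Step 1: pivot at (0,0) is 9.
  row1 ← row1 − (4)·row0  ⇒  L[1][0]=4, U row1=(0, 7, 8)
  row2 ← row2 − (4)·row0  ⇒  L[2][0]=4, U row2=(0, 7, 10)
Step 2: pivot at (1,1) is 7.
  row2 ← row2 − (1)·row1  ⇒  L[2][1]=1, U row2=(0, 0, 2)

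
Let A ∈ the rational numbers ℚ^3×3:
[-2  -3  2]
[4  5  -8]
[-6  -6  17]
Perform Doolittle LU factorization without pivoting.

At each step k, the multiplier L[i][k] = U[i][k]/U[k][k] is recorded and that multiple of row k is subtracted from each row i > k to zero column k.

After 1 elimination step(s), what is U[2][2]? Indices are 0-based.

Step 1: pivot at (0,0) is -2.
  row1 ← row1 − (-2)·row0  ⇒  L[1][0]=-2, U row1=(0, -1, -4)
  row2 ← row2 − (3)·row0  ⇒  L[2][0]=3, U row2=(0, 3, 11)

U[2][2] = 11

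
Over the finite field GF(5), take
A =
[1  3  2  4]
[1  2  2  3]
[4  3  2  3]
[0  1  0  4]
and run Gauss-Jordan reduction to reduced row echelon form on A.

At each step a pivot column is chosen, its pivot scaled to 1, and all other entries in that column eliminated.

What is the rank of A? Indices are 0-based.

step 1: normalize row 0 (÷1) = (1, 3, 2, 4)
  row 1: subtract 1×row0 = (0, 4, 0, 4)
  row 2: subtract 4×row0 = (0, 1, 4, 2)
step 2: normalize row 1 (÷4) = (0, 1, 0, 1)
  row 0: subtract 3×row1 = (1, 0, 2, 1)
  row 2: subtract 1×row1 = (0, 0, 4, 1)
  row 3: subtract 1×row1 = (0, 0, 0, 3)
step 3: normalize row 2 (÷4) = (0, 0, 1, 4)
  row 0: subtract 2×row2 = (1, 0, 0, 3)
step 4: normalize row 3 (÷3) = (0, 0, 0, 1)
  row 0: subtract 3×row3 = (1, 0, 0, 0)
  row 1: subtract 1×row3 = (0, 1, 0, 0)
  row 2: subtract 4×row3 = (0, 0, 1, 0)

rank = 4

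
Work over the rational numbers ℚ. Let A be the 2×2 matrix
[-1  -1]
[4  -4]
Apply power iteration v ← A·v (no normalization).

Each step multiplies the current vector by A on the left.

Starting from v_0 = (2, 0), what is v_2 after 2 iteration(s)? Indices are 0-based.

v_0 = (2, 0).
v_1 = A·v_0 = (-2, 8).
v_2 = A·v_1 = (-6, -40).

v_2 = (-6, -40)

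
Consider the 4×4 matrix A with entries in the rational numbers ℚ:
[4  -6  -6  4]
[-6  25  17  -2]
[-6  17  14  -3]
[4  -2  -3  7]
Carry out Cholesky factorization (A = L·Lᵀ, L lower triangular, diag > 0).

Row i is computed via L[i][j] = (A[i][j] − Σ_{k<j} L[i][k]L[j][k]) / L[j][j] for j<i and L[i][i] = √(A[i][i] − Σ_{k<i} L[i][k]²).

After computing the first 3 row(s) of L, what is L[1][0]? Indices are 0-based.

L[1][0] = -3

Step 1: L[0][0] = √(4) = 2.
  L[1][0] = (-6) / L[0][0] = -3.
Step 2: L[1][1] = √(16) = 4.
  L[2][0] = (-6) / L[0][0] = -3.
  L[2][1] = (8) / L[1][1] = 2.
Step 3: L[2][2] = √(1) = 1.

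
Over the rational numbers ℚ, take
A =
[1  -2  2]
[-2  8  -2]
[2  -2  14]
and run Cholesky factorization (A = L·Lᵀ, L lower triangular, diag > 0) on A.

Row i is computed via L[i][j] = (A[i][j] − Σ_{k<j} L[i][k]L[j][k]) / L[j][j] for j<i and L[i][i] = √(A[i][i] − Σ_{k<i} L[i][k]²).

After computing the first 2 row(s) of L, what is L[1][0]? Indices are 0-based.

Step 1: L[0][0] = √(1) = 1.
  L[1][0] = (-2) / L[0][0] = -2.
Step 2: L[1][1] = √(4) = 2.

L[1][0] = -2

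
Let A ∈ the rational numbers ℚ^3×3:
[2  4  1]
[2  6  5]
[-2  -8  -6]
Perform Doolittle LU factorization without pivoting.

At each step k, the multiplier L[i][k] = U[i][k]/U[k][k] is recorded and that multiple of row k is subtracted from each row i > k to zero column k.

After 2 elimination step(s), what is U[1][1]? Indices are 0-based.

k=0: U[0][0]=2
  eliminate (1,0): mult=1, new row 1: (0, 2, 4); set L[1][0]=1
  eliminate (2,0): mult=-1, new row 2: (0, -4, -5); set L[2][0]=-1
k=1: U[1][1]=2
  eliminate (2,1): mult=-2, new row 2: (0, 0, 3); set L[2][1]=-2

U[1][1] = 2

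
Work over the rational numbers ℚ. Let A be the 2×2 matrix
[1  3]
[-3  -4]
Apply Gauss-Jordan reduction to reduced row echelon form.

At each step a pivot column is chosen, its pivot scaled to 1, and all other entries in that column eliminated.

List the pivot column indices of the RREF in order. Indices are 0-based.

pivot columns: 0, 1

[1] R0 /= 1  ⇒  (1, 3)
     R1 -= -3·R0  ⇒  (0, 5)
[2] R1 /= 5  ⇒  (0, 1)
     R0 -= 3·R1  ⇒  (1, 0)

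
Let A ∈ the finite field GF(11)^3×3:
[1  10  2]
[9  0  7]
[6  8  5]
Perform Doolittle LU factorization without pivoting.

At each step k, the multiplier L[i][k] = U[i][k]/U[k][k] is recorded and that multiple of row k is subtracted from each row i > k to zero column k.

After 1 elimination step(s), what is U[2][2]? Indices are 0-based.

U[2][2] = 4

[col 0] pivot 1
  R1 -= 9*R0 → (0, 9, 0)  (L[1][0] := 9)
  R2 -= 6*R0 → (0, 3, 4)  (L[2][0] := 6)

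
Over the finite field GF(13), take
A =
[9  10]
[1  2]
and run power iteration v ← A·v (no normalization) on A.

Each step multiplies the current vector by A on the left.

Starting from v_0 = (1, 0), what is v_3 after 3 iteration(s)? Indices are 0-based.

v_0 = (1, 0).
v_1 = A·v_0 = (9, 1).
v_2 = A·v_1 = (0, 11).
v_3 = A·v_2 = (6, 9).

v_3 = (6, 9)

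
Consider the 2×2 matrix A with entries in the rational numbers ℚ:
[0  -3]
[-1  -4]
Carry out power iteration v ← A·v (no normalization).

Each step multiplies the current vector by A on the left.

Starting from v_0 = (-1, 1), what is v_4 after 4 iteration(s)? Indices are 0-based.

v_4 = (207, 321)

v_0 = (-1, 1).
v_1 = A·v_0 = (-3, -3).
v_2 = A·v_1 = (9, 15).
v_3 = A·v_2 = (-45, -69).
v_4 = A·v_3 = (207, 321).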